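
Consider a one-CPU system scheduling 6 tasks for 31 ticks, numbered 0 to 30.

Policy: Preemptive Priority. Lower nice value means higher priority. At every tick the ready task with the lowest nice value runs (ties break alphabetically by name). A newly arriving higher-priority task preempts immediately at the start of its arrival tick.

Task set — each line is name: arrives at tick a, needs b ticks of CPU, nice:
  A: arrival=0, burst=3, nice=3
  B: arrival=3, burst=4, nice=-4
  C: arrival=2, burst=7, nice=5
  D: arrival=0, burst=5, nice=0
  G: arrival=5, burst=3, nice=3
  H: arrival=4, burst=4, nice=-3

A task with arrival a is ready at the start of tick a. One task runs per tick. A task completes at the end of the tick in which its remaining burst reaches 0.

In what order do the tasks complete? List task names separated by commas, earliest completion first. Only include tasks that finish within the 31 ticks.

completion order = B, H, D, A, G, C

t=0: ready={A,D} → run D
t=1: ready={A,D} → run D
t=2: ready={A,C,D} → run D
t=3: ready={A,B,C,D} → run B
t=4: ready={A,B,C,D,H} → run B
t=5: ready={A,B,C,D,G,H} → run B
t=6: ready={A,B,C,D,G,H} → run B
t=7: ready={A,C,D,G,H} → run H
t=8: ready={A,C,D,G,H} → run H
t=9: ready={A,C,D,G,H} → run H
t=10: ready={A,C,D,G,H} → run H
t=11: ready={A,C,D,G} → run D
t=12: ready={A,C,D,G} → run D
t=13: ready={A,C,G} → run A
t=14: ready={A,C,G} → run A
t=15: ready={A,C,G} → run A
t=16: ready={C,G} → run G
t=17: ready={C,G} → run G
t=18: ready={C,G} → run G
t=19: ready={C} → run C
t=20: ready={C} → run C
t=21: ready={C} → run C
t=22: ready={C} → run C
t=23: ready={C} → run C
t=24: ready={C} → run C
t=25: ready={C} → run C
t=26: (idle)
t=27: (idle)
t=28: (idle)
t=29: (idle)
t=30: (idle)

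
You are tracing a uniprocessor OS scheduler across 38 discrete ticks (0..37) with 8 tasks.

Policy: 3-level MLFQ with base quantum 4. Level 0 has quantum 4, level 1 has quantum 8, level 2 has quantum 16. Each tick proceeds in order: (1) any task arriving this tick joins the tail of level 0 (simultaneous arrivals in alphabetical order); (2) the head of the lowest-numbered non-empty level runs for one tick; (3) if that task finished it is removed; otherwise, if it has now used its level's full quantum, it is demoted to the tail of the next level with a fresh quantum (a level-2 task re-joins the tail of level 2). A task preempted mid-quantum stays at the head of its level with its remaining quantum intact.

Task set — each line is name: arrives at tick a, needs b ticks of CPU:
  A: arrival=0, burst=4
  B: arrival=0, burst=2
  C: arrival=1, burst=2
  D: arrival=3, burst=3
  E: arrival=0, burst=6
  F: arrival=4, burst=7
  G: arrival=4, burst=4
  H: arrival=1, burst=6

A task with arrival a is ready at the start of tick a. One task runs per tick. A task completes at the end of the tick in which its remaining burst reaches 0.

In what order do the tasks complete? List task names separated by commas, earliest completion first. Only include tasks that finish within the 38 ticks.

t=0: L0/L1/L2 = ABE/-/- → run A
t=1: L0/L1/L2 = ABECH/-/- → run A
t=2: L0/L1/L2 = ABECH/-/- → run A
t=3: L0/L1/L2 = ABECHD/-/- → run A
t=4: L0/L1/L2 = BECHDFG/-/- → run B
t=5: L0/L1/L2 = BECHDFG/-/- → run B
t=6: L0/L1/L2 = ECHDFG/-/- → run E
t=7: L0/L1/L2 = ECHDFG/-/- → run E
t=8: L0/L1/L2 = ECHDFG/-/- → run E
t=9: L0/L1/L2 = ECHDFG/-/- → run E
t=10: L0/L1/L2 = CHDFG/E/- → run C
t=11: L0/L1/L2 = CHDFG/E/- → run C
t=12: L0/L1/L2 = HDFG/E/- → run H
t=13: L0/L1/L2 = HDFG/E/- → run H
t=14: L0/L1/L2 = HDFG/E/- → run H
t=15: L0/L1/L2 = HDFG/E/- → run H
t=16: L0/L1/L2 = DFG/EH/- → run D
t=17: L0/L1/L2 = DFG/EH/- → run D
t=18: L0/L1/L2 = DFG/EH/- → run D
t=19: L0/L1/L2 = FG/EH/- → run F
t=20: L0/L1/L2 = FG/EH/- → run F
t=21: L0/L1/L2 = FG/EH/- → run F
t=22: L0/L1/L2 = FG/EH/- → run F
t=23: L0/L1/L2 = G/EHF/- → run G
t=24: L0/L1/L2 = G/EHF/- → run G
t=25: L0/L1/L2 = G/EHF/- → run G
t=26: L0/L1/L2 = G/EHF/- → run G
t=27: L0/L1/L2 = -/EHF/- → run E
t=28: L0/L1/L2 = -/EHF/- → run E
t=29: L0/L1/L2 = -/HF/- → run H
t=30: L0/L1/L2 = -/HF/- → run H
t=31: L0/L1/L2 = -/F/- → run F
t=32: L0/L1/L2 = -/F/- → run F
t=33: L0/L1/L2 = -/F/- → run F
t=34: (idle)
t=35: (idle)
t=36: (idle)
t=37: (idle)

completion order = A, B, C, D, G, E, H, F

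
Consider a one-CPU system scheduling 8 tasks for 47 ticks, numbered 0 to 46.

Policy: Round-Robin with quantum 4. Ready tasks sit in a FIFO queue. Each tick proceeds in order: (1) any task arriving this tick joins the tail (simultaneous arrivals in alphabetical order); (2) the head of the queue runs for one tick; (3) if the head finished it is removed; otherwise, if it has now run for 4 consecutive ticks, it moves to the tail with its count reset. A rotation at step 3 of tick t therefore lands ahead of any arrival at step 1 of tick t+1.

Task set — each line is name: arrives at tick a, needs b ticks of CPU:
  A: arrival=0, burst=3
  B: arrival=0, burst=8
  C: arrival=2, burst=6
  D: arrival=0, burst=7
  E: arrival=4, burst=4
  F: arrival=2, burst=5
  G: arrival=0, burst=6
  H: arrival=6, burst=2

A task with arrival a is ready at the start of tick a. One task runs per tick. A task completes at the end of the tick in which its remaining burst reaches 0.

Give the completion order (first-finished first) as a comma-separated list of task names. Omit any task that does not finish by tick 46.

t=0: queue=[A,B,D,G] q_used=0 → run A
t=1: queue=[A,B,D,G] q_used=1 → run A
t=2: queue=[A,B,D,G,C,F] q_used=2 → run A
t=3: queue=[B,D,G,C,F] q_used=0 → run B
t=4: queue=[B,D,G,C,F,E] q_used=1 → run B
t=5: queue=[B,D,G,C,F,E] q_used=2 → run B
t=6: queue=[B,D,G,C,F,E,H] q_used=3 → run B
t=7: queue=[D,G,C,F,E,H,B] q_used=0 → run D
t=8: queue=[D,G,C,F,E,H,B] q_used=1 → run D
t=9: queue=[D,G,C,F,E,H,B] q_used=2 → run D
t=10: queue=[D,G,C,F,E,H,B] q_used=3 → run D
t=11: queue=[G,C,F,E,H,B,D] q_used=0 → run G
t=12: queue=[G,C,F,E,H,B,D] q_used=1 → run G
t=13: queue=[G,C,F,E,H,B,D] q_used=2 → run G
t=14: queue=[G,C,F,E,H,B,D] q_used=3 → run G
t=15: queue=[C,F,E,H,B,D,G] q_used=0 → run C
t=16: queue=[C,F,E,H,B,D,G] q_used=1 → run C
t=17: queue=[C,F,E,H,B,D,G] q_used=2 → run C
t=18: queue=[C,F,E,H,B,D,G] q_used=3 → run C
t=19: queue=[F,E,H,B,D,G,C] q_used=0 → run F
t=20: queue=[F,E,H,B,D,G,C] q_used=1 → run F
t=21: queue=[F,E,H,B,D,G,C] q_used=2 → run F
t=22: queue=[F,E,H,B,D,G,C] q_used=3 → run F
t=23: queue=[E,H,B,D,G,C,F] q_used=0 → run E
t=24: queue=[E,H,B,D,G,C,F] q_used=1 → run E
t=25: queue=[E,H,B,D,G,C,F] q_used=2 → run E
t=26: queue=[E,H,B,D,G,C,F] q_used=3 → run E
t=27: queue=[H,B,D,G,C,F] q_used=0 → run H
t=28: queue=[H,B,D,G,C,F] q_used=1 → run H
t=29: queue=[B,D,G,C,F] q_used=0 → run B
t=30: queue=[B,D,G,C,F] q_used=1 → run B
t=31: queue=[B,D,G,C,F] q_used=2 → run B
t=32: queue=[B,D,G,C,F] q_used=3 → run B
t=33: queue=[D,G,C,F] q_used=0 → run D
t=34: queue=[D,G,C,F] q_used=1 → run D
t=35: queue=[D,G,C,F] q_used=2 → run D
t=36: queue=[G,C,F] q_used=0 → run G
t=37: queue=[G,C,F] q_used=1 → run G
t=38: queue=[C,F] q_used=0 → run C
t=39: queue=[C,F] q_used=1 → run C
t=40: queue=[F] q_used=0 → run F
t=41: (idle)
t=42: (idle)
t=43: (idle)
t=44: (idle)
t=45: (idle)
t=46: (idle)

completion order = A, E, H, B, D, G, C, F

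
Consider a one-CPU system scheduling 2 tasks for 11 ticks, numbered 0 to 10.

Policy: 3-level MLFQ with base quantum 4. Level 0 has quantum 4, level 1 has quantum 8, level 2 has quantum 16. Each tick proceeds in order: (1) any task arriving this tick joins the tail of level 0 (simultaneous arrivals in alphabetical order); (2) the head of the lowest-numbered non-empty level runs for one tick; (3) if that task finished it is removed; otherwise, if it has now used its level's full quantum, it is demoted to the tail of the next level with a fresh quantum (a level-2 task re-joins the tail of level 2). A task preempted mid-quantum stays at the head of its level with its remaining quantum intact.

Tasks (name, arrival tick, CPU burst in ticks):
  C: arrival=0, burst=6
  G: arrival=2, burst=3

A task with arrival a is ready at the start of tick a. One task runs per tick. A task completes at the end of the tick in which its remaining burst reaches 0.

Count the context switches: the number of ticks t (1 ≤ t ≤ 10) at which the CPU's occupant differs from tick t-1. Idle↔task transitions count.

context switches = 3

t=0: L0/L1/L2 = C/-/- → run C
t=1: L0/L1/L2 = C/-/- → run C
t=2: L0/L1/L2 = CG/-/- → run C
t=3: L0/L1/L2 = CG/-/- → run C
t=4: L0/L1/L2 = G/C/- → run G
t=5: L0/L1/L2 = G/C/- → run G
t=6: L0/L1/L2 = G/C/- → run G
t=7: L0/L1/L2 = -/C/- → run C
t=8: L0/L1/L2 = -/C/- → run C
t=9: (idle)
t=10: (idle)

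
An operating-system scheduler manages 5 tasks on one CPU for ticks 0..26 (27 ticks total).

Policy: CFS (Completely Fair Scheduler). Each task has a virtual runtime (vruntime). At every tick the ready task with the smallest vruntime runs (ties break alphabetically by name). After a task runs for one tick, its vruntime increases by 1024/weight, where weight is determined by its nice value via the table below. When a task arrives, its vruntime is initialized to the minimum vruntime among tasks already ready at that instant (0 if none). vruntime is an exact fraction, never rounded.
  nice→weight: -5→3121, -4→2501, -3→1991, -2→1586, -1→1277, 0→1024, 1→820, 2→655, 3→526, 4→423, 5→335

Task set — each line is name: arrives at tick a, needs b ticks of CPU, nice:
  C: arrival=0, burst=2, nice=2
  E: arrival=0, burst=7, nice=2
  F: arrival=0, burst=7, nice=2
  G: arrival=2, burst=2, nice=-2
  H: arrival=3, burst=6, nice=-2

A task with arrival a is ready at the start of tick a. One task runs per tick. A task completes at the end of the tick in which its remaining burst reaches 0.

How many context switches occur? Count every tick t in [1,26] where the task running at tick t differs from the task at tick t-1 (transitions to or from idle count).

context switches = 22

t=0: vr[C=0 E=0 F=0] → run C
t=1: vr[C=1024/655 E=0 F=0] → run E
t=2: vr[C=1024/655 E=1024/655 F=0 G=0] → run F
t=3: vr[C=1024/655 E=1024/655 F=1024/655 G=0 H=0] → run G
t=4: vr[C=1024/655 E=1024/655 F=1024/655 G=512/793 H=0] → run H
t=5: vr[C=1024/655 E=1024/655 F=1024/655 G=512/793 H=512/793] → run G
t=6: vr[C=1024/655 E=1024/655 F=1024/655 H=512/793] → run H
t=7: vr[C=1024/655 E=1024/655 F=1024/655 H=1024/793] → run H
t=8: vr[C=1024/655 E=1024/655 F=1024/655 H=1536/793] → run C
t=9: vr[E=1024/655 F=1024/655 H=1536/793] → run E
t=10: vr[E=2048/655 F=1024/655 H=1536/793] → run F
t=11: vr[E=2048/655 F=2048/655 H=1536/793] → run H
t=12: vr[E=2048/655 F=2048/655 H=2048/793] → run H
t=13: vr[E=2048/655 F=2048/655 H=2560/793] → run E
t=14: vr[E=3072/655 F=2048/655 H=2560/793] → run F
t=15: vr[E=3072/655 F=3072/655 H=2560/793] → run H
t=16: vr[E=3072/655 F=3072/655] → run E
t=17: vr[E=4096/655 F=3072/655] → run F
t=18: vr[E=4096/655 F=4096/655] → run E
t=19: vr[E=1024/131 F=4096/655] → run F
t=20: vr[E=1024/131 F=1024/131] → run E
t=21: vr[E=6144/655 F=1024/131] → run F
t=22: vr[E=6144/655 F=6144/655] → run E
t=23: vr[F=6144/655] → run F
t=24: (idle)
t=25: (idle)
t=26: (idle)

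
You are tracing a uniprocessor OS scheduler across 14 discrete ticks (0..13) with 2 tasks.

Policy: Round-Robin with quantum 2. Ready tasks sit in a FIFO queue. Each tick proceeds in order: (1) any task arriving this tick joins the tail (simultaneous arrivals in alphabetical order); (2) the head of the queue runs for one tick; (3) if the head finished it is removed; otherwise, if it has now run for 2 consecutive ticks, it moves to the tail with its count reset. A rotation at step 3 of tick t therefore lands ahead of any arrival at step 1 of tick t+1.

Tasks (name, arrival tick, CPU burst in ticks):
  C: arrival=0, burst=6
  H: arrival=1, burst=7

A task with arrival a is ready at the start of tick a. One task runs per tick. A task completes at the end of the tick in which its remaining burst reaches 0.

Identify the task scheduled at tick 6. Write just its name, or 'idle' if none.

t=0: queue=[C] q_used=0 → run C
t=1: queue=[C,H] q_used=1 → run C
t=2: queue=[H,C] q_used=0 → run H
t=3: queue=[H,C] q_used=1 → run H
t=4: queue=[C,H] q_used=0 → run C
t=5: queue=[C,H] q_used=1 → run C
t=6: queue=[H,C] q_used=0 → run H
t=7: queue=[H,C] q_used=1 → run H
t=8: queue=[C,H] q_used=0 → run C
t=9: queue=[C,H] q_used=1 → run C
t=10: queue=[H] q_used=0 → run H
t=11: queue=[H] q_used=1 → run H
t=12: queue=[H] q_used=0 → run H
t=13: (idle)

running at tick 6 = H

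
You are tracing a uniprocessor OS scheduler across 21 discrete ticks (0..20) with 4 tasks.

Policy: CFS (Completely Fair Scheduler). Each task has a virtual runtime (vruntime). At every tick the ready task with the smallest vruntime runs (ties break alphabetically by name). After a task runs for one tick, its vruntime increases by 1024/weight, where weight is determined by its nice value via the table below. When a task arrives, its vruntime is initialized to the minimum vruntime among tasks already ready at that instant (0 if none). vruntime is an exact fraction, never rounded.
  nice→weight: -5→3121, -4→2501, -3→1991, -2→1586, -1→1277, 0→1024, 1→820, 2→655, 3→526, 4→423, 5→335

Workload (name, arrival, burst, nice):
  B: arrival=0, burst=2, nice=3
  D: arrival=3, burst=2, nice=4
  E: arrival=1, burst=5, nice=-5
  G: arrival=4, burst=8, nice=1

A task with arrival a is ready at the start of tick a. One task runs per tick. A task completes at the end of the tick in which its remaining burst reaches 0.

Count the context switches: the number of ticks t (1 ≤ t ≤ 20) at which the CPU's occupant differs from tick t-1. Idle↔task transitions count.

t=0: vr[B=0] → run B
t=1: vr[B=512/263 E=512/263] → run B
t=2: vr[E=512/263] → run E
t=3: vr[D=1867264/820823 E=1867264/820823] → run D
t=4: vr[D=1630375424/347208129 E=1867264/820823 G=1867264/820823] → run E
t=5: vr[D=1630375424/347208129 E=2136576/820823 G=1867264/820823] → run G
t=6: vr[D=1630375424/347208129 E=2136576/820823 G=592919808/168268715] → run E
t=7: vr[D=1630375424/347208129 E=2405888/820823 G=592919808/168268715] → run E
t=8: vr[D=1630375424/347208129 E=2675200/820823 G=592919808/168268715] → run E
t=9: vr[D=1630375424/347208129 G=592919808/168268715] → run G
t=10: vr[D=1630375424/347208129 G=803050496/168268715] → run D
t=11: vr[G=803050496/168268715] → run G
t=12: vr[G=1013181184/168268715] → run G
t=13: vr[G=1223311872/168268715] → run G
t=14: vr[G=286688512/33653743] → run G
t=15: vr[G=1643573248/168268715] → run G
t=16: vr[G=1853703936/168268715] → run G
t=17: (idle)
t=18: (idle)
t=19: (idle)
t=20: (idle)

context switches = 9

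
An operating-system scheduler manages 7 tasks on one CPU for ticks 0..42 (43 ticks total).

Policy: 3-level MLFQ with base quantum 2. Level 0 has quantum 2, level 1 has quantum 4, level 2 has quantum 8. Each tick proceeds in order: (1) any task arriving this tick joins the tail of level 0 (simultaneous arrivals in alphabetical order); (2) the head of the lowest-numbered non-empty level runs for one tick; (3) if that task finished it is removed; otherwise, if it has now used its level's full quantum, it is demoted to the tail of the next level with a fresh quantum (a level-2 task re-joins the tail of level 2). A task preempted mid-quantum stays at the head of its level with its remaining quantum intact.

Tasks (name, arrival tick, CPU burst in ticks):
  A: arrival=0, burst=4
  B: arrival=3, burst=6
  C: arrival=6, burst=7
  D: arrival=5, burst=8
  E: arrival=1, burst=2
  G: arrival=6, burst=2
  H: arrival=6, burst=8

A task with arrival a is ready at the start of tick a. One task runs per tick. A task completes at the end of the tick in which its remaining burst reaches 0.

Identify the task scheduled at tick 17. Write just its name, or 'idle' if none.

t=0: L0/L1/L2 = A/-/- → run A
t=1: L0/L1/L2 = AE/-/- → run A
t=2: L0/L1/L2 = E/A/- → run E
t=3: L0/L1/L2 = EB/A/- → run E
t=4: L0/L1/L2 = B/A/- → run B
t=5: L0/L1/L2 = BD/A/- → run B
t=6: L0/L1/L2 = DCGH/AB/- → run D
t=7: L0/L1/L2 = DCGH/AB/- → run D
t=8: L0/L1/L2 = CGH/ABD/- → run C
t=9: L0/L1/L2 = CGH/ABD/- → run C
t=10: L0/L1/L2 = GH/ABDC/- → run G
t=11: L0/L1/L2 = GH/ABDC/- → run G
t=12: L0/L1/L2 = H/ABDC/- → run H
t=13: L0/L1/L2 = H/ABDC/- → run H
t=14: L0/L1/L2 = -/ABDCH/- → run A
t=15: L0/L1/L2 = -/ABDCH/- → run A
t=16: L0/L1/L2 = -/BDCH/- → run B
t=17: L0/L1/L2 = -/BDCH/- → run B
t=18: L0/L1/L2 = -/BDCH/- → run B
t=19: L0/L1/L2 = -/BDCH/- → run B
t=20: L0/L1/L2 = -/DCH/- → run D
t=21: L0/L1/L2 = -/DCH/- → run D
t=22: L0/L1/L2 = -/DCH/- → run D
t=23: L0/L1/L2 = -/DCH/- → run D
t=24: L0/L1/L2 = -/CH/D → run C
t=25: L0/L1/L2 = -/CH/D → run C
t=26: L0/L1/L2 = -/CH/D → run C
t=27: L0/L1/L2 = -/CH/D → run C
t=28: L0/L1/L2 = -/H/DC → run H
t=29: L0/L1/L2 = -/H/DC → run H
t=30: L0/L1/L2 = -/H/DC → run H
t=31: L0/L1/L2 = -/H/DC → run H
t=32: L0/L1/L2 = -/-/DCH → run D
t=33: L0/L1/L2 = -/-/DCH → run D
t=34: L0/L1/L2 = -/-/CH → run C
t=35: L0/L1/L2 = -/-/H → run H
t=36: L0/L1/L2 = -/-/H → run H
t=37: (idle)
t=38: (idle)
t=39: (idle)
t=40: (idle)
t=41: (idle)
t=42: (idle)

running at tick 17 = B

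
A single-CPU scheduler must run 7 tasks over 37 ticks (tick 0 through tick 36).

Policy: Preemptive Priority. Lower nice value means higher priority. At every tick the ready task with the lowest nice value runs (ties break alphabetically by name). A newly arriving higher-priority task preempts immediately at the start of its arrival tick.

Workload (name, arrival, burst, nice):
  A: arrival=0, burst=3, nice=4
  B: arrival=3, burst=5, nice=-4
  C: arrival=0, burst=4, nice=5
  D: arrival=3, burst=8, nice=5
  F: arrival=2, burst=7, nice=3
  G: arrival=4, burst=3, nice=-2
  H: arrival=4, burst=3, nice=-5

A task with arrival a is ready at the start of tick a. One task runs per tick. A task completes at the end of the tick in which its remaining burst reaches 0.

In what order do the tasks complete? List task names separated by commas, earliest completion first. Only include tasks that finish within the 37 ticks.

completion order = H, B, G, F, A, C, D

t=0: ready={A,C} → run A
t=1: ready={A,C} → run A
t=2: ready={A,C,F} → run F
t=3: ready={A,B,C,D,F} → run B
t=4: ready={A,B,C,D,F,G,H} → run H
t=5: ready={A,B,C,D,F,G,H} → run H
t=6: ready={A,B,C,D,F,G,H} → run H
t=7: ready={A,B,C,D,F,G} → run B
t=8: ready={A,B,C,D,F,G} → run B
t=9: ready={A,B,C,D,F,G} → run B
t=10: ready={A,B,C,D,F,G} → run B
t=11: ready={A,C,D,F,G} → run G
t=12: ready={A,C,D,F,G} → run G
t=13: ready={A,C,D,F,G} → run G
t=14: ready={A,C,D,F} → run F
t=15: ready={A,C,D,F} → run F
t=16: ready={A,C,D,F} → run F
t=17: ready={A,C,D,F} → run F
t=18: ready={A,C,D,F} → run F
t=19: ready={A,C,D,F} → run F
t=20: ready={A,C,D} → run A
t=21: ready={C,D} → run C
t=22: ready={C,D} → run C
t=23: ready={C,D} → run C
t=24: ready={C,D} → run C
t=25: ready={D} → run D
t=26: ready={D} → run D
t=27: ready={D} → run D
t=28: ready={D} → run D
t=29: ready={D} → run D
t=30: ready={D} → run D
t=31: ready={D} → run D
t=32: ready={D} → run D
t=33: (idle)
t=34: (idle)
t=35: (idle)
t=36: (idle)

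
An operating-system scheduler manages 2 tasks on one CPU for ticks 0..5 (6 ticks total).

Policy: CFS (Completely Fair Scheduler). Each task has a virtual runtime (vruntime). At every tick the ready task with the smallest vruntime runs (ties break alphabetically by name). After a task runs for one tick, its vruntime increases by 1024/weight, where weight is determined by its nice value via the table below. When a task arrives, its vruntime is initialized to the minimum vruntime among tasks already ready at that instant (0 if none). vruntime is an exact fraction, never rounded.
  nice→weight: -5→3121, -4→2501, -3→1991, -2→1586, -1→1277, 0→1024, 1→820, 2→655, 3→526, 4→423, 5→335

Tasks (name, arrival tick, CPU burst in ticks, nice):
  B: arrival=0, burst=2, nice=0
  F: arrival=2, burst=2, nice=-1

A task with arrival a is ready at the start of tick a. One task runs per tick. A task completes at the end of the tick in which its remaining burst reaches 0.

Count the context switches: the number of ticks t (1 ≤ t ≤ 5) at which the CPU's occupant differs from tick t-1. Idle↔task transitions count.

context switches = 2

t=0: vr[B=0] → run B
t=1: vr[B=1] → run B
t=2: vr[F=0] → run F
t=3: vr[F=1024/1277] → run F
t=4: (idle)
t=5: (idle)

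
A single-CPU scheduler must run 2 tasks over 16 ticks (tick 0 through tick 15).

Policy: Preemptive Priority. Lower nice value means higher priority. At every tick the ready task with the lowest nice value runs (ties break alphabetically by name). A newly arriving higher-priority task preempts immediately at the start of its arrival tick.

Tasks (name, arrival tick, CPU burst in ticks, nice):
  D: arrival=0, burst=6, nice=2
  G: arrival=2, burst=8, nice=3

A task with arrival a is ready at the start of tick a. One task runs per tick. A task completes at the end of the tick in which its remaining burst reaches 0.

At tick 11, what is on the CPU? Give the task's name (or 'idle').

t=0: ready={D} → run D
t=1: ready={D} → run D
t=2: ready={D,G} → run D
t=3: ready={D,G} → run D
t=4: ready={D,G} → run D
t=5: ready={D,G} → run D
t=6: ready={G} → run G
t=7: ready={G} → run G
t=8: ready={G} → run G
t=9: ready={G} → run G
t=10: ready={G} → run G
t=11: ready={G} → run G
t=12: ready={G} → run G
t=13: ready={G} → run G
t=14: (idle)
t=15: (idle)

running at tick 11 = G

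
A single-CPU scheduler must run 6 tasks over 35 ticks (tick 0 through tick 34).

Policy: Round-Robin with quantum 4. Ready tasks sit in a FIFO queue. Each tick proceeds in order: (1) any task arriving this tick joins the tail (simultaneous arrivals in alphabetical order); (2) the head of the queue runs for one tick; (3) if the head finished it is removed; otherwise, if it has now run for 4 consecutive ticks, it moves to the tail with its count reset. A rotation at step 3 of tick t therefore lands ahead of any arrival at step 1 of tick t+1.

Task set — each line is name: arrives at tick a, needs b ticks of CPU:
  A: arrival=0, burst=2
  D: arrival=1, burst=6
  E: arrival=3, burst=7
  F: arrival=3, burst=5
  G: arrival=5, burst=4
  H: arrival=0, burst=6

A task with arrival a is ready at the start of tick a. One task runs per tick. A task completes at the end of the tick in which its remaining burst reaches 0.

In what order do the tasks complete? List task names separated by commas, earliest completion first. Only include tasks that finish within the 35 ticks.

completion order = A, G, H, D, E, F

t=0: queue=[A,H] q_used=0 → run A
t=1: queue=[A,H,D] q_used=1 → run A
t=2: queue=[H,D] q_used=0 → run H
t=3: queue=[H,D,E,F] q_used=1 → run H
t=4: queue=[H,D,E,F] q_used=2 → run H
t=5: queue=[H,D,E,F,G] q_used=3 → run H
t=6: queue=[D,E,F,G,H] q_used=0 → run D
t=7: queue=[D,E,F,G,H] q_used=1 → run D
t=8: queue=[D,E,F,G,H] q_used=2 → run D
t=9: queue=[D,E,F,G,H] q_used=3 → run D
t=10: queue=[E,F,G,H,D] q_used=0 → run E
t=11: queue=[E,F,G,H,D] q_used=1 → run E
t=12: queue=[E,F,G,H,D] q_used=2 → run E
t=13: queue=[E,F,G,H,D] q_used=3 → run E
t=14: queue=[F,G,H,D,E] q_used=0 → run F
t=15: queue=[F,G,H,D,E] q_used=1 → run F
t=16: queue=[F,G,H,D,E] q_used=2 → run F
t=17: queue=[F,G,H,D,E] q_used=3 → run F
t=18: queue=[G,H,D,E,F] q_used=0 → run G
t=19: queue=[G,H,D,E,F] q_used=1 → run G
t=20: queue=[G,H,D,E,F] q_used=2 → run G
t=21: queue=[G,H,D,E,F] q_used=3 → run G
t=22: queue=[H,D,E,F] q_used=0 → run H
t=23: queue=[H,D,E,F] q_used=1 → run H
t=24: queue=[D,E,F] q_used=0 → run D
t=25: queue=[D,E,F] q_used=1 → run D
t=26: queue=[E,F] q_used=0 → run E
t=27: queue=[E,F] q_used=1 → run E
t=28: queue=[E,F] q_used=2 → run E
t=29: queue=[F] q_used=0 → run F
t=30: (idle)
t=31: (idle)
t=32: (idle)
t=33: (idle)
t=34: (idle)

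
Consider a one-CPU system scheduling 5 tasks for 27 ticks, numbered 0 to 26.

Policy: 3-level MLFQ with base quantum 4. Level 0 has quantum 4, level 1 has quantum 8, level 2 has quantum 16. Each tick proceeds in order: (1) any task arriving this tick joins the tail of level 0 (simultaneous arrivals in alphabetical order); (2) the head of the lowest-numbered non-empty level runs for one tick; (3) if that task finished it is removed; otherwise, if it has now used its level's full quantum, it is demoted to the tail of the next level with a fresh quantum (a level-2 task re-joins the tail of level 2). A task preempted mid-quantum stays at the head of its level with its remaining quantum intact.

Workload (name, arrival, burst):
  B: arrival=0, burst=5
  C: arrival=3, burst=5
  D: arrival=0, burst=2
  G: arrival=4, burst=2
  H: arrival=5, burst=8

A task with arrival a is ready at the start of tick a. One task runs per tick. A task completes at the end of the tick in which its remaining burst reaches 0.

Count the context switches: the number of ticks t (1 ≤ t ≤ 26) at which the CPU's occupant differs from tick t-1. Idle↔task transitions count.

context switches = 8

t=0: L0/L1/L2 = BD/-/- → run B
t=1: L0/L1/L2 = BD/-/- → run B
t=2: L0/L1/L2 = BD/-/- → run B
t=3: L0/L1/L2 = BDC/-/- → run B
t=4: L0/L1/L2 = DCG/B/- → run D
t=5: L0/L1/L2 = DCGH/B/- → run D
t=6: L0/L1/L2 = CGH/B/- → run C
t=7: L0/L1/L2 = CGH/B/- → run C
t=8: L0/L1/L2 = CGH/B/- → run C
t=9: L0/L1/L2 = CGH/B/- → run C
t=10: L0/L1/L2 = GH/BC/- → run G
t=11: L0/L1/L2 = GH/BC/- → run G
t=12: L0/L1/L2 = H/BC/- → run H
t=13: L0/L1/L2 = H/BC/- → run H
t=14: L0/L1/L2 = H/BC/- → run H
t=15: L0/L1/L2 = H/BC/- → run H
t=16: L0/L1/L2 = -/BCH/- → run B
t=17: L0/L1/L2 = -/CH/- → run C
t=18: L0/L1/L2 = -/H/- → run H
t=19: L0/L1/L2 = -/H/- → run H
t=20: L0/L1/L2 = -/H/- → run H
t=21: L0/L1/L2 = -/H/- → run H
t=22: (idle)
t=23: (idle)
t=24: (idle)
t=25: (idle)
t=26: (idle)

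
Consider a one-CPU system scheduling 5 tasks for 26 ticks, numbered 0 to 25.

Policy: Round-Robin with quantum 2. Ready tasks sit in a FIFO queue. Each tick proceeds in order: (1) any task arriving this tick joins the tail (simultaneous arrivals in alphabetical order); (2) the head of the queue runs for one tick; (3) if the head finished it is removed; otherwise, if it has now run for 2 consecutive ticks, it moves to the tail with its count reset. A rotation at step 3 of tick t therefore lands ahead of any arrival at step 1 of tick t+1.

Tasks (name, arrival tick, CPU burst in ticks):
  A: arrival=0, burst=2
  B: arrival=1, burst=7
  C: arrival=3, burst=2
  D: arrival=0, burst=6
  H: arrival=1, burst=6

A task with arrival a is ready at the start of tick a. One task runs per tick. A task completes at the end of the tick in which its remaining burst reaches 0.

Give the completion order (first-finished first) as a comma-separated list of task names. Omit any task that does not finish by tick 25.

t=0: queue=[A,D] q_used=0 → run A
t=1: queue=[A,D,B,H] q_used=1 → run A
t=2: queue=[D,B,H] q_used=0 → run D
t=3: queue=[D,B,H,C] q_used=1 → run D
t=4: queue=[B,H,C,D] q_used=0 → run B
t=5: queue=[B,H,C,D] q_used=1 → run B
t=6: queue=[H,C,D,B] q_used=0 → run H
t=7: queue=[H,C,D,B] q_used=1 → run H
t=8: queue=[C,D,B,H] q_used=0 → run C
t=9: queue=[C,D,B,H] q_used=1 → run C
t=10: queue=[D,B,H] q_used=0 → run D
t=11: queue=[D,B,H] q_used=1 → run D
t=12: queue=[B,H,D] q_used=0 → run B
t=13: queue=[B,H,D] q_used=1 → run B
t=14: queue=[H,D,B] q_used=0 → run H
t=15: queue=[H,D,B] q_used=1 → run H
t=16: queue=[D,B,H] q_used=0 → run D
t=17: queue=[D,B,H] q_used=1 → run D
t=18: queue=[B,H] q_used=0 → run B
t=19: queue=[B,H] q_used=1 → run B
t=20: queue=[H,B] q_used=0 → run H
t=21: queue=[H,B] q_used=1 → run H
t=22: queue=[B] q_used=0 → run B
t=23: (idle)
t=24: (idle)
t=25: (idle)

completion order = A, C, D, H, B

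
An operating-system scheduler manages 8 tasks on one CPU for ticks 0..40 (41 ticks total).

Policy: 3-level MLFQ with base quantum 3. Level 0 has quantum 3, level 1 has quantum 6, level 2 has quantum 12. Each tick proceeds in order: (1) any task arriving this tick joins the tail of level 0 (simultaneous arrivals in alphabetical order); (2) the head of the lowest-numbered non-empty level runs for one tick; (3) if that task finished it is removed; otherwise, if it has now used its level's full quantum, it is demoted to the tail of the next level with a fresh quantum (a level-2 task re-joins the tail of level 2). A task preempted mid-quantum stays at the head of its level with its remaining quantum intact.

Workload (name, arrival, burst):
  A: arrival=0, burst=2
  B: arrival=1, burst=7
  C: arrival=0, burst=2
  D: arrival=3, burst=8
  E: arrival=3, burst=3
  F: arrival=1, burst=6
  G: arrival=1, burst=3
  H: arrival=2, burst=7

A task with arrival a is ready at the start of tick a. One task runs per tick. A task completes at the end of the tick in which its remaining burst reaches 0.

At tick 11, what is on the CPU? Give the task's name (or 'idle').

t=0: L0/L1/L2 = AC/-/- → run A
t=1: L0/L1/L2 = ACBFG/-/- → run A
t=2: L0/L1/L2 = CBFGH/-/- → run C
t=3: L0/L1/L2 = CBFGHDE/-/- → run C
t=4: L0/L1/L2 = BFGHDE/-/- → run B
t=5: L0/L1/L2 = BFGHDE/-/- → run B
t=6: L0/L1/L2 = BFGHDE/-/- → run B
t=7: L0/L1/L2 = FGHDE/B/- → run F
t=8: L0/L1/L2 = FGHDE/B/- → run F
t=9: L0/L1/L2 = FGHDE/B/- → run F
t=10: L0/L1/L2 = GHDE/BF/- → run G
t=11: L0/L1/L2 = GHDE/BF/- → run G
t=12: L0/L1/L2 = GHDE/BF/- → run G
t=13: L0/L1/L2 = HDE/BF/- → run H
t=14: L0/L1/L2 = HDE/BF/- → run H
t=15: L0/L1/L2 = HDE/BF/- → run H
t=16: L0/L1/L2 = DE/BFH/- → run D
t=17: L0/L1/L2 = DE/BFH/- → run D
t=18: L0/L1/L2 = DE/BFH/- → run D
t=19: L0/L1/L2 = E/BFHD/- → run E
t=20: L0/L1/L2 = E/BFHD/- → run E
t=21: L0/L1/L2 = E/BFHD/- → run E
t=22: L0/L1/L2 = -/BFHD/- → run B
t=23: L0/L1/L2 = -/BFHD/- → run B
t=24: L0/L1/L2 = -/BFHD/- → run B
t=25: L0/L1/L2 = -/BFHD/- → run B
t=26: L0/L1/L2 = -/FHD/- → run F
t=27: L0/L1/L2 = -/FHD/- → run F
t=28: L0/L1/L2 = -/FHD/- → run F
t=29: L0/L1/L2 = -/HD/- → run H
t=30: L0/L1/L2 = -/HD/- → run H
t=31: L0/L1/L2 = -/HD/- → run H
t=32: L0/L1/L2 = -/HD/- → run H
t=33: L0/L1/L2 = -/D/- → run D
t=34: L0/L1/L2 = -/D/- → run D
t=35: L0/L1/L2 = -/D/- → run D
t=36: L0/L1/L2 = -/D/- → run D
t=37: L0/L1/L2 = -/D/- → run D
t=38: (idle)
t=39: (idle)
t=40: (idle)

running at tick 11 = G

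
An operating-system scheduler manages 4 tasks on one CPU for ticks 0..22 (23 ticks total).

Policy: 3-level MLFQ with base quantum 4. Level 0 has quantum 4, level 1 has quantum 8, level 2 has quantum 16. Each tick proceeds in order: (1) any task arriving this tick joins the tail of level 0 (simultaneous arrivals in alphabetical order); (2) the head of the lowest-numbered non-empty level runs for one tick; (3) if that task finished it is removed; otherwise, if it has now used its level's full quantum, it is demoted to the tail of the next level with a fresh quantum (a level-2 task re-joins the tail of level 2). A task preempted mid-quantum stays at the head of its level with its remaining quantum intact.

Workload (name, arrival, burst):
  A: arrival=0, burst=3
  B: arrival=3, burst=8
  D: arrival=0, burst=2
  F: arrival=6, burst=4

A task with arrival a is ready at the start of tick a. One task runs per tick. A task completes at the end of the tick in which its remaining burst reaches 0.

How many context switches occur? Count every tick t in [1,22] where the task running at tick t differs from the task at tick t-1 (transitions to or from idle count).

context switches = 5

t=0: L0/L1/L2 = AD/-/- → run A
t=1: L0/L1/L2 = AD/-/- → run A
t=2: L0/L1/L2 = AD/-/- → run A
t=3: L0/L1/L2 = DB/-/- → run D
t=4: L0/L1/L2 = DB/-/- → run D
t=5: L0/L1/L2 = B/-/- → run B
t=6: L0/L1/L2 = BF/-/- → run B
t=7: L0/L1/L2 = BF/-/- → run B
t=8: L0/L1/L2 = BF/-/- → run B
t=9: L0/L1/L2 = F/B/- → run F
t=10: L0/L1/L2 = F/B/- → run F
t=11: L0/L1/L2 = F/B/- → run F
t=12: L0/L1/L2 = F/B/- → run F
t=13: L0/L1/L2 = -/B/- → run B
t=14: L0/L1/L2 = -/B/- → run B
t=15: L0/L1/L2 = -/B/- → run B
t=16: L0/L1/L2 = -/B/- → run B
t=17: (idle)
t=18: (idle)
t=19: (idle)
t=20: (idle)
t=21: (idle)
t=22: (idle)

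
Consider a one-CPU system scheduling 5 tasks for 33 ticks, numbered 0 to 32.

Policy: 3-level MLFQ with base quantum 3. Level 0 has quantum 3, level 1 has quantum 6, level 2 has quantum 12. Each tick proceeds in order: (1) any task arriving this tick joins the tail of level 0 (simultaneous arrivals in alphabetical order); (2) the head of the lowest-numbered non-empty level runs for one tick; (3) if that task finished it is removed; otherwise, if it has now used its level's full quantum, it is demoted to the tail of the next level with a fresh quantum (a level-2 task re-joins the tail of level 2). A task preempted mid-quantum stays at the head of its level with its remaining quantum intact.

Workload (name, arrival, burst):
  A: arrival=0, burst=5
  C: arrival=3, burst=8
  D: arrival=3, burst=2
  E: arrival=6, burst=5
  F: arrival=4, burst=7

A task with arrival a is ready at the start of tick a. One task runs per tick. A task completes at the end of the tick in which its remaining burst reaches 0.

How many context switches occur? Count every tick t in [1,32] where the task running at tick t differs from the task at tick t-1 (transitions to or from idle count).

t=0: L0/L1/L2 = A/-/- → run A
t=1: L0/L1/L2 = A/-/- → run A
t=2: L0/L1/L2 = A/-/- → run A
t=3: L0/L1/L2 = CD/A/- → run C
t=4: L0/L1/L2 = CDF/A/- → run C
t=5: L0/L1/L2 = CDF/A/- → run C
t=6: L0/L1/L2 = DFE/AC/- → run D
t=7: L0/L1/L2 = DFE/AC/- → run D
t=8: L0/L1/L2 = FE/AC/- → run F
t=9: L0/L1/L2 = FE/AC/- → run F
t=10: L0/L1/L2 = FE/AC/- → run F
t=11: L0/L1/L2 = E/ACF/- → run E
t=12: L0/L1/L2 = E/ACF/- → run E
t=13: L0/L1/L2 = E/ACF/- → run E
t=14: L0/L1/L2 = -/ACFE/- → run A
t=15: L0/L1/L2 = -/ACFE/- → run A
t=16: L0/L1/L2 = -/CFE/- → run C
t=17: L0/L1/L2 = -/CFE/- → run C
t=18: L0/L1/L2 = -/CFE/- → run C
t=19: L0/L1/L2 = -/CFE/- → run C
t=20: L0/L1/L2 = -/CFE/- → run C
t=21: L0/L1/L2 = -/FE/- → run F
t=22: L0/L1/L2 = -/FE/- → run F
t=23: L0/L1/L2 = -/FE/- → run F
t=24: L0/L1/L2 = -/FE/- → run F
t=25: L0/L1/L2 = -/E/- → run E
t=26: L0/L1/L2 = -/E/- → run E
t=27: (idle)
t=28: (idle)
t=29: (idle)
t=30: (idle)
t=31: (idle)
t=32: (idle)

context switches = 9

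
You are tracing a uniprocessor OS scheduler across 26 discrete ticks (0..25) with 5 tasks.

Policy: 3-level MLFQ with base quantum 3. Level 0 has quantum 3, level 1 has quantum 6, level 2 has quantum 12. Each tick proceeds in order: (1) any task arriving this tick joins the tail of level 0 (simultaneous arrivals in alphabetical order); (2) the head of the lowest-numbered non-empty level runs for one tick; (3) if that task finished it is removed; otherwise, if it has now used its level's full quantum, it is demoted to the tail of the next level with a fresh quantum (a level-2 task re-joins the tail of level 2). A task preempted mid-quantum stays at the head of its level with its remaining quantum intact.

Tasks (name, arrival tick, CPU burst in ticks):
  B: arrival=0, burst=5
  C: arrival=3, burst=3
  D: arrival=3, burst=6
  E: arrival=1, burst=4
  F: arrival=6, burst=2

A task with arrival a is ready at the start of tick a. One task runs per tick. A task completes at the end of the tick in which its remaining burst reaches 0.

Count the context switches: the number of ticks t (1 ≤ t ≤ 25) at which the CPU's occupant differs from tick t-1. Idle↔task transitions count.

t=0: L0/L1/L2 = B/-/- → run B
t=1: L0/L1/L2 = BE/-/- → run B
t=2: L0/L1/L2 = BE/-/- → run B
t=3: L0/L1/L2 = ECD/B/- → run E
t=4: L0/L1/L2 = ECD/B/- → run E
t=5: L0/L1/L2 = ECD/B/- → run E
t=6: L0/L1/L2 = CDF/BE/- → run C
t=7: L0/L1/L2 = CDF/BE/- → run C
t=8: L0/L1/L2 = CDF/BE/- → run C
t=9: L0/L1/L2 = DF/BE/- → run D
t=10: L0/L1/L2 = DF/BE/- → run D
t=11: L0/L1/L2 = DF/BE/- → run D
t=12: L0/L1/L2 = F/BED/- → run F
t=13: L0/L1/L2 = F/BED/- → run F
t=14: L0/L1/L2 = -/BED/- → run B
t=15: L0/L1/L2 = -/BED/- → run B
t=16: L0/L1/L2 = -/ED/- → run E
t=17: L0/L1/L2 = -/D/- → run D
t=18: L0/L1/L2 = -/D/- → run D
t=19: L0/L1/L2 = -/D/- → run D
t=20: (idle)
t=21: (idle)
t=22: (idle)
t=23: (idle)
t=24: (idle)
t=25: (idle)

context switches = 8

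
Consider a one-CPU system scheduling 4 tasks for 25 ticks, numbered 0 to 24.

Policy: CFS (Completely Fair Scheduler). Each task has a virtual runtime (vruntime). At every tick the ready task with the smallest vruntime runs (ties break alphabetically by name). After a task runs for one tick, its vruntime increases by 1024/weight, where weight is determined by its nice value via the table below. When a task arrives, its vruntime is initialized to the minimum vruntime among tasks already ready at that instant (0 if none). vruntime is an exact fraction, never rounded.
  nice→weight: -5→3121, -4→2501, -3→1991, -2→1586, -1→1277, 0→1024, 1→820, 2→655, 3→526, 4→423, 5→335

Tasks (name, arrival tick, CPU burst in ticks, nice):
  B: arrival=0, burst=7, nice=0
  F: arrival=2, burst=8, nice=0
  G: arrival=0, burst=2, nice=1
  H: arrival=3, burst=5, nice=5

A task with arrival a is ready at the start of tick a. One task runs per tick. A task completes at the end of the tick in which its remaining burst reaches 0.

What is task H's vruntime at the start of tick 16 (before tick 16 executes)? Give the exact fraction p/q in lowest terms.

t=0: vr[B=0 G=0] → run B
t=1: vr[B=1 G=0] → run G
t=2: vr[B=1 F=1 G=256/205] → run B
t=3: vr[B=2 F=1 G=256/205 H=1] → run F
t=4: vr[B=2 F=2 G=256/205 H=1] → run H
t=5: vr[B=2 F=2 G=256/205 H=1359/335] → run G
t=6: vr[B=2 F=2 H=1359/335] → run B
t=7: vr[B=3 F=2 H=1359/335] → run F
t=8: vr[B=3 F=3 H=1359/335] → run B
t=9: vr[B=4 F=3 H=1359/335] → run F
t=10: vr[B=4 F=4 H=1359/335] → run B
t=11: vr[B=5 F=4 H=1359/335] → run F
t=12: vr[B=5 F=5 H=1359/335] → run H
t=13: vr[B=5 F=5 H=2383/335] → run B
t=14: vr[B=6 F=5 H=2383/335] → run F
t=15: vr[B=6 F=6 H=2383/335] → run B
t=16: vr[F=6 H=2383/335] → run F
t=17: vr[F=7 H=2383/335] → run F
t=18: vr[F=8 H=2383/335] → run H
t=19: vr[F=8 H=3407/335] → run F
t=20: vr[H=3407/335] → run H
t=21: vr[H=4431/335] → run H
t=22: (idle)
t=23: (idle)
t=24: (idle)

vruntime(H, start of tick 16) = 2383/335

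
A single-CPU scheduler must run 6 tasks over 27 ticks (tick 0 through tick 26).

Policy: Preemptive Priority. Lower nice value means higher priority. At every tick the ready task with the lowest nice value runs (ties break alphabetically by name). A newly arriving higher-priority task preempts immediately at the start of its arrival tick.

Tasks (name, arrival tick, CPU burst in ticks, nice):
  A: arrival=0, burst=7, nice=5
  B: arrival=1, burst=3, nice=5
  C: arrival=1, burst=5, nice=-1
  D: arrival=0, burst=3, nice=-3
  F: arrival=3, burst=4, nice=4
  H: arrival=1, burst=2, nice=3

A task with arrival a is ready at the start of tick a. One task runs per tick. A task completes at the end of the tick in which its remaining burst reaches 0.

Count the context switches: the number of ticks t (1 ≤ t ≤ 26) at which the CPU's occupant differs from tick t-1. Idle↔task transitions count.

t=0: ready={A,D} → run D
t=1: ready={A,B,C,D,H} → run D
t=2: ready={A,B,C,D,H} → run D
t=3: ready={A,B,C,F,H} → run C
t=4: ready={A,B,C,F,H} → run C
t=5: ready={A,B,C,F,H} → run C
t=6: ready={A,B,C,F,H} → run C
t=7: ready={A,B,C,F,H} → run C
t=8: ready={A,B,F,H} → run H
t=9: ready={A,B,F,H} → run H
t=10: ready={A,B,F} → run F
t=11: ready={A,B,F} → run F
t=12: ready={A,B,F} → run F
t=13: ready={A,B,F} → run F
t=14: ready={A,B} → run A
t=15: ready={A,B} → run A
t=16: ready={A,B} → run A
t=17: ready={A,B} → run A
t=18: ready={A,B} → run A
t=19: ready={A,B} → run A
t=20: ready={A,B} → run A
t=21: ready={B} → run B
t=22: ready={B} → run B
t=23: ready={B} → run B
t=24: (idle)
t=25: (idle)
t=26: (idle)

context switches = 6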